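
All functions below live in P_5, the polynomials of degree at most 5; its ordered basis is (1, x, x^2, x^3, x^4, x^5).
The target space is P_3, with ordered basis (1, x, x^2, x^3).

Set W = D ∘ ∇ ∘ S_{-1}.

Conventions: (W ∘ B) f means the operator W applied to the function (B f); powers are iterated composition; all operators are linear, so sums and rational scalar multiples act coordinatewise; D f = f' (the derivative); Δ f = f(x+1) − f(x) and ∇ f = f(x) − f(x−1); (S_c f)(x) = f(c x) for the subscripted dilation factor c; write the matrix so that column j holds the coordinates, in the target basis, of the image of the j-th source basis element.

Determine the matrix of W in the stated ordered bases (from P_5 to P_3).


image of 1: 0
image of x: 0
image of x^2: 2
image of x^3: -6x + 3
image of x^4: 12x^2 - 12x + 4
image of x^5: -20x^3 + 30x^2 - 20x + 5
each image's coordinates form column j of the matrix

the matrix is [[0, 0, 2, 3, 4, 5]; [0, 0, 0, -6, -12, -20]; [0, 0, 0, 0, 12, 30]; [0, 0, 0, 0, 0, -20]] (rows listed top to bottom)


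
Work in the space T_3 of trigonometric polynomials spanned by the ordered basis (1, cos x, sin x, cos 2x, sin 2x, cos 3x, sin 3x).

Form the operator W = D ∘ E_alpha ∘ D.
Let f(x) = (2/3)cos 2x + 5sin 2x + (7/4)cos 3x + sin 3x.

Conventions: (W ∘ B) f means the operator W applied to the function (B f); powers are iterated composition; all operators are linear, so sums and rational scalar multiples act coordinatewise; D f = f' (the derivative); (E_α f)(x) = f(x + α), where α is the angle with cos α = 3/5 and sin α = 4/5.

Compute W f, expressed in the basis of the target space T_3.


D f = 10cos 2x - (4/3)sin 2x + 3cos 3x - (21/4)sin 3x
E_alpha D f = -(102/25)cos 2x - (692/75)sin 2x - (582/125)cos 3x + (1929/500)sin 3x
D E_alpha D f = -(1384/75)cos 2x + (204/25)sin 2x + (5787/500)cos 3x + (1746/125)sin 3x

the image equals g(x) = -(1384/75)cos 2x + (204/25)sin 2x + (5787/500)cos 3x + (1746/125)sin 3x


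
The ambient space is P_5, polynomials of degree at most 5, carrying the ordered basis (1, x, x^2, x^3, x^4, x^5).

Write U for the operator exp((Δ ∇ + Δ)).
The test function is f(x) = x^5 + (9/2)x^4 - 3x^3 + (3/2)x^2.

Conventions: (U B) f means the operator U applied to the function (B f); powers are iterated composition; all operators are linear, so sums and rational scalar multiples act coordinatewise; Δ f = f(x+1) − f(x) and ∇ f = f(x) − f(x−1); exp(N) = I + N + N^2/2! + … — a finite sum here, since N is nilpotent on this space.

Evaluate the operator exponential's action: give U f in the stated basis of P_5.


the image equals g(x) = x^5 + (19/2)x^4 + 55x^3 + (421/2)x^2 + 430x + 867/2

order-1 term: 5x^4 + 48x^3 + 82x^2 + 9x + 16
order-2 term: 10x^3 + 117x^2 + 308x + 159
order-3 term: 10x^2 + 108x + 223
order-4 term: 5x + 69/2
order-5 term: 1
the series for exp((Δ ∇ + Δ)) f terminates at order 5
exp((Δ ∇ + Δ)) f = x^5 + (19/2)x^4 + 55x^3 + (421/2)x^2 + 430x + 867/2


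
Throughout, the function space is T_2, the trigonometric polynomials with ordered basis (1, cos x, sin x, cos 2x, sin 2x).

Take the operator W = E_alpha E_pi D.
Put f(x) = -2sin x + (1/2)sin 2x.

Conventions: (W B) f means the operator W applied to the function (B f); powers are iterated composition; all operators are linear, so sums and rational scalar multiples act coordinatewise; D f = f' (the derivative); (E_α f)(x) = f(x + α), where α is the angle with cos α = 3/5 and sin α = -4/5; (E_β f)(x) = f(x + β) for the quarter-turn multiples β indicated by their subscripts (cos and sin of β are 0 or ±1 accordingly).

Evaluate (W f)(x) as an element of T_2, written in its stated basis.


D f = -2cos x + cos 2x
E_pi D f = 2cos x + cos 2x
E_alpha (E_pi D) f = (6/5)cos x + (8/5)sin x - (7/25)cos 2x + (24/25)sin 2x

the result is g(x) = (6/5)cos x + (8/5)sin x - (7/25)cos 2x + (24/25)sin 2x


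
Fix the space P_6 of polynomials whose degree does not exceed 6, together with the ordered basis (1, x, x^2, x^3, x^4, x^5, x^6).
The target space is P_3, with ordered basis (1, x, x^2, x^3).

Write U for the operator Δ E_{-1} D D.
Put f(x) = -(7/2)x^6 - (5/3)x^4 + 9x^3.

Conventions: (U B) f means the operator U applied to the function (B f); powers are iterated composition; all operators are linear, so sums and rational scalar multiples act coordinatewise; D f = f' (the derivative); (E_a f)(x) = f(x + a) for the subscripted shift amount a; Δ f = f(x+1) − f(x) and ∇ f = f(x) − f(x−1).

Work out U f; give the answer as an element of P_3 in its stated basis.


the result is g(x) = -420x^3 + 630x^2 - 460x + 179

D f = -21x^5 - (20/3)x^3 + 27x^2
D D f = -105x^4 - 20x^2 + 54x
E_{-1} D D f = -105x^4 + 420x^3 - 650x^2 + 514x - 179
Δ (E_{-1} D) D f = -420x^3 + 630x^2 - 460x + 179


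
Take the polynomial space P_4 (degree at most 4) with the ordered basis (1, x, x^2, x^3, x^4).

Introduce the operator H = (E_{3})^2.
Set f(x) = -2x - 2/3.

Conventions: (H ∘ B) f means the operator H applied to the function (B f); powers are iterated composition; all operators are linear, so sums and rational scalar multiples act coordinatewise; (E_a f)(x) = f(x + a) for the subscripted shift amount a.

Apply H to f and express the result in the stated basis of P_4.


the result is g(x) = -2x - 38/3

E_{3} f = -2x - 20/3
E_{3} E_{3} f = -2x - 38/3


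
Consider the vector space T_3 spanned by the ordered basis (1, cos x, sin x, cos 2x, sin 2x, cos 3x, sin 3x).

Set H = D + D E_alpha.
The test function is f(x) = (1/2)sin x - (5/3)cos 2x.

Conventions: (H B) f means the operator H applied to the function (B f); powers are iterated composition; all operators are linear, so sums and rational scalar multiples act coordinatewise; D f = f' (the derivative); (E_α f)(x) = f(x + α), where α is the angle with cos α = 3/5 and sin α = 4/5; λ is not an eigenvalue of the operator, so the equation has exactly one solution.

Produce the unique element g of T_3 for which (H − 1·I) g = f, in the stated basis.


the image equals g(x) = -(4/29)cos x - (9/58)sin x + (73/159)cos 2x - (12/53)sin 2x

write g with unknown coordinates in the stated basis and equate coefficients in (H − 1·I) g = f
solving from the highest basis element down gives g = -(4/29)cos x - (9/58)sin x + (73/159)cos 2x - (12/53)sin 2x
check: H g = -(4/29)cos x + (10/29)sin x - (64/53)cos 2x - (12/53)sin 2x
so H g − 1·g = (1/2)sin x - (5/3)cos 2x = f ✓


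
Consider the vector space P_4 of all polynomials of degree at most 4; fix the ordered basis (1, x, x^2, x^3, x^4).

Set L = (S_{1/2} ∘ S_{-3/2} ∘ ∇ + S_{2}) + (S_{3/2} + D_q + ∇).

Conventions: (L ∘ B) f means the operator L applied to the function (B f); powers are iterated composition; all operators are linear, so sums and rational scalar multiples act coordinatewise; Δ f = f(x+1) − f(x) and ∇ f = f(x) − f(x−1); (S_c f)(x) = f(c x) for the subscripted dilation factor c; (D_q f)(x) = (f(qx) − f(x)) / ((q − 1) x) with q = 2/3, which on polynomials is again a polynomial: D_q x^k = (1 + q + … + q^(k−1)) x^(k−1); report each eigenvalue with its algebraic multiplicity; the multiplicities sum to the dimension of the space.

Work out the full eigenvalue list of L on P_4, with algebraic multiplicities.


λ = 2 (multiplicity 1), λ = 7/2 (multiplicity 1), λ = 25/4 (multiplicity 1), λ = 91/8 (multiplicity 1), λ = 337/16 (multiplicity 1)

image of 1: 2
image of x: (7/2)x + 3
image of x^2: (25/4)x^2 + (13/6)x - 2
image of x^3: (91/8)x^3 + (979/144)x^2 - (3/4)x + 2
image of x^4: (337/16)x^4 + (2039/432)x^3 - (75/8)x^2 + x - 2
the matrix is upper triangular; its diagonal is (2, 7/2, 25/4, 91/8, 337/16)
for a triangular matrix the eigenvalues are the diagonal entries, with algebraic multiplicity their repetition count


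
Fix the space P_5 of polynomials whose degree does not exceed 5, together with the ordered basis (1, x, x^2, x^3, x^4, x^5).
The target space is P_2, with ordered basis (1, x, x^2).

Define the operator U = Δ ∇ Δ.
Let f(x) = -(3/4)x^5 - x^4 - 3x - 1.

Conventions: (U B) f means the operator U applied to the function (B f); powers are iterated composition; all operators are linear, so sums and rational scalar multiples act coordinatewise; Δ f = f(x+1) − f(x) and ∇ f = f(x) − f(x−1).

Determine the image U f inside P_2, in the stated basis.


Δ f = -(15/4)x^4 - (23/2)x^3 - (27/2)x^2 - (31/4)x - 19/4
∇ Δ f = -15x^3 - 12x^2 - (15/2)x - 2
Δ ∇ Δ f = -45x^2 - 69x - 69/2

the image equals g(x) = -45x^2 - 69x - 69/2


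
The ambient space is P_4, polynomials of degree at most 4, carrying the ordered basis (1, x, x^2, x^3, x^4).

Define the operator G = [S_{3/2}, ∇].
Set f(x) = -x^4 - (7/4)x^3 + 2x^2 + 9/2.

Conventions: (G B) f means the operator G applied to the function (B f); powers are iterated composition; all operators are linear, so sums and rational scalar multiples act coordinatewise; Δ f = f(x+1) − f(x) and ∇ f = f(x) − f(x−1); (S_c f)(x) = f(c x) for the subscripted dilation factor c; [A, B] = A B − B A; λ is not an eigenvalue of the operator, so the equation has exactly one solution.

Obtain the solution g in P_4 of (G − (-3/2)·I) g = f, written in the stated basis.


write g with unknown coordinates in the stated basis and equate coefficients in (G − (-3/2)·I) g = f
solving from the highest basis element down gives g = -(2/3)x^4 - (25/6)x^3 - (13/24)x^2 + (35/4)x + 227/144
check: G g = (9/2)x^3 + (45/16)x^2 - (105/8)x + 205/96
so G g − (-3/2)·g = -x^4 - (7/4)x^3 + 2x^2 + 9/2 = f ✓

the result is g(x) = -(2/3)x^4 - (25/6)x^3 - (13/24)x^2 + (35/4)x + 227/144


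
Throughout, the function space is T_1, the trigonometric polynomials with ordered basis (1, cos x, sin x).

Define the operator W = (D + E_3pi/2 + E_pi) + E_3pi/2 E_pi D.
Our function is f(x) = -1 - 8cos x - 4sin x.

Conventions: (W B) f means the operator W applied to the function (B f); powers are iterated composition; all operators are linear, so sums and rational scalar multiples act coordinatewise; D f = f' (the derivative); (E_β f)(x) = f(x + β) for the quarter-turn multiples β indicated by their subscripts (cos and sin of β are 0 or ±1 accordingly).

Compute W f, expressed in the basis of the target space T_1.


the image equals g(x) = -2 + 16cos x + 8sin x

D f = -4cos x + 8sin x
E_3pi/2 f = -1 + 4cos x - 8sin x
E_pi f = -1 + 8cos x + 4sin x
(D + E_3pi/2 + E_pi) f = -2 + 8cos x + 4sin x
D f = -4cos x + 8sin x
E_pi D f = 4cos x - 8sin x
E_3pi/2 E_pi D f = 8cos x + 4sin x
((D + E_3pi/2 + E_pi) + E_3pi/2 E_pi D) f = -2 + 16cos x + 8sin x


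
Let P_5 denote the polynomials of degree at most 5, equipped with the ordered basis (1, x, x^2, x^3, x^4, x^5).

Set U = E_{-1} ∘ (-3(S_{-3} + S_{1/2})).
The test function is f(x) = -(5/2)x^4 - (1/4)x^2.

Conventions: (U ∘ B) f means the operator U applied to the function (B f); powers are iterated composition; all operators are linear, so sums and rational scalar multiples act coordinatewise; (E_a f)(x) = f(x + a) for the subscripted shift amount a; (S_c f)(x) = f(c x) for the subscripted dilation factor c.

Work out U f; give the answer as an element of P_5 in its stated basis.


g(x) = (19455/32)x^4 - (19455/8)x^3 + (14619/4)x^2 - (9783/4)x + 19677/32

S_{-3} f = -(405/2)x^4 - (9/4)x^2
S_{1/2} f = -(5/32)x^4 - (1/16)x^2
(S_{-3} + S_{1/2}) f = -(6485/32)x^4 - (37/16)x^2
(-3(S_{-3} + S_{1/2})) f = (19455/32)x^4 + (111/16)x^2
E_{-1} (-3(S_{-3} + S_{1/2})) f = (19455/32)x^4 - (19455/8)x^3 + (14619/4)x^2 - (9783/4)x + 19677/32


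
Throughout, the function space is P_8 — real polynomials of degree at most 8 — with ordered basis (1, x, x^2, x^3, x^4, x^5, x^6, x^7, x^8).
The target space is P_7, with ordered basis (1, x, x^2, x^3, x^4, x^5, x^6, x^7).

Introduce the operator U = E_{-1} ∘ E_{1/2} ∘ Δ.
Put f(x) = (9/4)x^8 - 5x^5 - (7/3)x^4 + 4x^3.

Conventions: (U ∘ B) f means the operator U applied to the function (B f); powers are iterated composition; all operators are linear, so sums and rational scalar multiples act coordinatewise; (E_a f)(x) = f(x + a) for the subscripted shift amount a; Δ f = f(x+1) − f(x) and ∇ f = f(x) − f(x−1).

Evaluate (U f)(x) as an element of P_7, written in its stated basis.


g(x) = 18x^7 + (63/2)x^5 - 25x^4 - (35/24)x^3 - (1/2)x^2 - (197/96)x + 11/16

Δ f = 18x^7 + 63x^6 + 126x^5 + (265/2)x^4 + (200/3)x^3 + 11x^2 - (13/3)x - 13/12
E_{1/2} Δ f = 18x^7 + 126x^6 + (819/2)x^5 + (1525/2)x^4 + (20245/24)x^3 + (4305/8)x^2 + (16903/96)x + 2033/96
E_{-1} E_{1/2} Δ f = 18x^7 + (63/2)x^5 - 25x^4 - (35/24)x^3 - (1/2)x^2 - (197/96)x + 11/16


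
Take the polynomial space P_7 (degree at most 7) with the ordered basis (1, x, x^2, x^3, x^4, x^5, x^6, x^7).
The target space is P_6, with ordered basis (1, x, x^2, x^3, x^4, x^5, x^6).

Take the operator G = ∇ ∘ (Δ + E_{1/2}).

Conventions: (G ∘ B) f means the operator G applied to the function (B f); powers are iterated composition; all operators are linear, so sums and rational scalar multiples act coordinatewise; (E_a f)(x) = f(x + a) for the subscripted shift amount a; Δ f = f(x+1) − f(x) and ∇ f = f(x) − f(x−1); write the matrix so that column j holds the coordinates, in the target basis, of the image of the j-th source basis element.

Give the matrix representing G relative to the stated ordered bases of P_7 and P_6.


image of 1: 0
image of x: 1
image of x^2: 2x + 2
image of x^3: 3x^2 + 6x + 1/4
image of x^4: 4x^3 + 12x^2 + x + 2
image of x^5: 5x^4 + 20x^3 + (5/2)x^2 + 10x + 1/16
image of x^6: 6x^5 + 30x^4 + 5x^3 + 30x^2 + (3/8)x + 2
image of x^7: 7x^6 + 42x^5 + (35/4)x^4 + 70x^3 + (21/16)x^2 + 14x + 1/64
each image's coordinates form column j of the matrix

the matrix is [[0, 1, 2, 1/4, 2, 1/16, 2, 1/64]; [0, 0, 2, 6, 1, 10, 3/8, 14]; [0, 0, 0, 3, 12, 5/2, 30, 21/16]; [0, 0, 0, 0, 4, 20, 5, 70]; [0, 0, 0, 0, 0, 5, 30, 35/4]; [0, 0, 0, 0, 0, 0, 6, 42]; [0, 0, 0, 0, 0, 0, 0, 7]] (rows listed top to bottom)


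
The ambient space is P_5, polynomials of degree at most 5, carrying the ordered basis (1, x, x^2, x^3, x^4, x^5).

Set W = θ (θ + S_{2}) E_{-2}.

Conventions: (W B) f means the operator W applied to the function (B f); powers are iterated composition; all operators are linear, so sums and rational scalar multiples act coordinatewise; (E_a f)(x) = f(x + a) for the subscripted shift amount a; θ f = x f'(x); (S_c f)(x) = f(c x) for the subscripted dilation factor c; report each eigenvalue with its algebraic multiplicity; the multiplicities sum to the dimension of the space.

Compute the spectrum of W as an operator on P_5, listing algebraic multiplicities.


image of 1: 0
image of x: 3x
image of x^2: 12x^2 - 12x
image of x^3: 33x^3 - 72x^2 + 36x
image of x^4: 80x^4 - 264x^3 + 288x^2 - 96x
image of x^5: 185x^5 - 800x^4 + 1320x^3 - 960x^2 + 240x
the matrix is upper triangular; its diagonal is (0, 3, 12, 33, 80, 185)
for a triangular matrix the eigenvalues are the diagonal entries, with algebraic multiplicity their repetition count

λ = 0 (multiplicity 1), λ = 3 (multiplicity 1), λ = 12 (multiplicity 1), λ = 33 (multiplicity 1), λ = 80 (multiplicity 1), λ = 185 (multiplicity 1)


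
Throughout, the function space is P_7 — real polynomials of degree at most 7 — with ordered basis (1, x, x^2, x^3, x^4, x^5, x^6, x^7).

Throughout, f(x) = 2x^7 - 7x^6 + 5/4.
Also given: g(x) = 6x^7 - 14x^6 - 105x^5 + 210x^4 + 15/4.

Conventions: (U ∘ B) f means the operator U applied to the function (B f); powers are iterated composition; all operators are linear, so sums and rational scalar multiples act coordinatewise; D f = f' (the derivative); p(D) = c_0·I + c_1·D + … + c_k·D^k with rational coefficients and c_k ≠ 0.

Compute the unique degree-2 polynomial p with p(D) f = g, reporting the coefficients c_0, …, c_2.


c_0 = 3, c_1 = 1/2, c_2 = -1

D^0 f = 2x^7 - 7x^6 + 5/4
D^1 f = 14x^6 - 42x^5
D^2 f = 84x^5 - 210x^4
matching coefficients of g against c_0 f + c_1 Df + … from the top degree down determines the c_i
solution: c_0 = 3, c_1 = 1/2, c_2 = -1


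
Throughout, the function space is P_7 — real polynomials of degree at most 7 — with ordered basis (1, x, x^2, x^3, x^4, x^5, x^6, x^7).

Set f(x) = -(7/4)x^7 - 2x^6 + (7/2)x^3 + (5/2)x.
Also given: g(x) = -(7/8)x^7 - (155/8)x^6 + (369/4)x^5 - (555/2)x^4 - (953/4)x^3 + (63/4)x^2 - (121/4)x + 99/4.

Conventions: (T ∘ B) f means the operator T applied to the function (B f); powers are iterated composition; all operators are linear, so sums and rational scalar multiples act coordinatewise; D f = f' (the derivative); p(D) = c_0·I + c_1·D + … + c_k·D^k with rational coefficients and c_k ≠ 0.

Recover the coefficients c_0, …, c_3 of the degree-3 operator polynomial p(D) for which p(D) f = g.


p(D) = (1/2)·I + (3/2)·D − (3/2)·D^2 + D^3, i.e. c_0 = 1/2, c_1 = 3/2, c_2 = -3/2, c_3 = 1

D^0 f = -(7/4)x^7 - 2x^6 + (7/2)x^3 + (5/2)x
D^1 f = -(49/4)x^6 - 12x^5 + (21/2)x^2 + 5/2
D^2 f = -(147/2)x^5 - 60x^4 + 21x
D^3 f = -(735/2)x^4 - 240x^3 + 21
matching coefficients of g against c_0 f + c_1 Df + … from the top degree down determines the c_i
solution: c_0 = 1/2, c_1 = 3/2, c_2 = -3/2, c_3 = 1


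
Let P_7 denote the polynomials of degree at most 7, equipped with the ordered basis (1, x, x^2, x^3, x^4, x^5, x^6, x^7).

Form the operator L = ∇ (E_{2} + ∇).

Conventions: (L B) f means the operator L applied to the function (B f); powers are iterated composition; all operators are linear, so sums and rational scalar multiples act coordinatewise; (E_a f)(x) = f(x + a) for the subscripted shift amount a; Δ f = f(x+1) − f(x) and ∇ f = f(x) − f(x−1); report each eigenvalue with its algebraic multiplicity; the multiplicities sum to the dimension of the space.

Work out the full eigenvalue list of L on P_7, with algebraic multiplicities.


image of 1: 0
image of x: 1
image of x^2: 2x + 5
image of x^3: 3x^2 + 15x + 1
image of x^4: 4x^3 + 30x^2 + 4x + 29
image of x^5: 5x^4 + 50x^3 + 10x^2 + 145x + 1
image of x^6: 6x^5 + 75x^4 + 20x^3 + 435x^2 + 6x + 125
image of x^7: 7x^6 + 105x^5 + 35x^4 + 1015x^3 + 21x^2 + 875x + 1
the matrix is upper triangular; its diagonal is (0, 0, 0, 0, 0, 0, 0, 0)
for a triangular matrix the eigenvalues are the diagonal entries, with algebraic multiplicity their repetition count

λ = 0 (multiplicity 8)


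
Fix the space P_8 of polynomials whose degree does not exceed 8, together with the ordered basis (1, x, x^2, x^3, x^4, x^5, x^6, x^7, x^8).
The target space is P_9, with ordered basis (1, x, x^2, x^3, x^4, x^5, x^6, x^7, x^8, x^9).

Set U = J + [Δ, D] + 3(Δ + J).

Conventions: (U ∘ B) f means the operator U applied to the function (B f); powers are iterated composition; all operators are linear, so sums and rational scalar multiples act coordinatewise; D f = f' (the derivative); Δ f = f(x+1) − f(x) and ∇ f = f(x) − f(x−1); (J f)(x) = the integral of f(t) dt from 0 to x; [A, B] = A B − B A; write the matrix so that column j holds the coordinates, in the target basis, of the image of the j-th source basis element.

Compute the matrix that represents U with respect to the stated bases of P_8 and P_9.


image of 1: 4x
image of x: 2x^2 + 3
image of x^2: (4/3)x^3 + 6x + 3
image of x^3: x^4 + 9x^2 + 9x + 3
image of x^4: (4/5)x^5 + 12x^3 + 18x^2 + 12x + 3
image of x^5: (2/3)x^6 + 15x^4 + 30x^3 + 30x^2 + 15x + 3
image of x^6: (4/7)x^7 + 18x^5 + 45x^4 + 60x^3 + 45x^2 + 18x + 3
image of x^7: (1/2)x^8 + 21x^6 + 63x^5 + 105x^4 + 105x^3 + 63x^2 + 21x + 3
image of x^8: (4/9)x^9 + 24x^7 + 84x^6 + 168x^5 + 210x^4 + 168x^3 + 84x^2 + 24x + 3
each image's coordinates form column j of the matrix

the matrix is [[0, 3, 3, 3, 3, 3, 3, 3, 3]; [4, 0, 6, 9, 12, 15, 18, 21, 24]; [0, 2, 0, 9, 18, 30, 45, 63, 84]; [0, 0, 4/3, 0, 12, 30, 60, 105, 168]; [0, 0, 0, 1, 0, 15, 45, 105, 210]; [0, 0, 0, 0, 4/5, 0, 18, 63, 168]; [0, 0, 0, 0, 0, 2/3, 0, 21, 84]; [0, 0, 0, 0, 0, 0, 4/7, 0, 24]; [0, 0, 0, 0, 0, 0, 0, 1/2, 0]; [0, 0, 0, 0, 0, 0, 0, 0, 4/9]] (rows listed top to bottom)


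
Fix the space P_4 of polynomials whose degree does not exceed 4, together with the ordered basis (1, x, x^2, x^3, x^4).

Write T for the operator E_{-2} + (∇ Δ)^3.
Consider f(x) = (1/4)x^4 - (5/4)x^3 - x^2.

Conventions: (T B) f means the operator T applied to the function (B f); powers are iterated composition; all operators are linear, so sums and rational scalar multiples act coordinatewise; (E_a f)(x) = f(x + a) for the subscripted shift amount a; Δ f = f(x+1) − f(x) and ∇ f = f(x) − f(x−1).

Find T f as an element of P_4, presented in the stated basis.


the image equals g(x) = (1/4)x^4 - (13/4)x^3 + (25/2)x^2 - 19x + 10

E_{-2} f = (1/4)x^4 - (13/4)x^3 + (25/2)x^2 - 19x + 10
Δ f = x^3 - (9/4)x^2 - (19/4)x - 2
∇ Δ f = 3x^2 - (15/2)x - 3/2
Δ (∇ Δ) f = 6x - 9/2
∇ Δ (∇ Δ) f = 6
Δ (∇ Δ) (∇ Δ) f = 0
∇ Δ (∇ Δ) (∇ Δ) f = 0
(E_{-2} + (∇ Δ)^3) f = (1/4)x^4 - (13/4)x^3 + (25/2)x^2 - 19x + 10


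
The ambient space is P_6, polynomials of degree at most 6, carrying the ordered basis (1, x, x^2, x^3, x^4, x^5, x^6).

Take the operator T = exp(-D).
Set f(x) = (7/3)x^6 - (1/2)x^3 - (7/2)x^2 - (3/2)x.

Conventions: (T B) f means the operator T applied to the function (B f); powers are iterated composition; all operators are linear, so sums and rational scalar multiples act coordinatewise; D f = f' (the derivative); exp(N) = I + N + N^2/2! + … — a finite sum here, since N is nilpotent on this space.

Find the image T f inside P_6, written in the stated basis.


the image equals g(x) = (7/3)x^6 - 14x^5 + 35x^4 - (283/6)x^3 + 33x^2 - 10x + 5/6

order-1 term: -14x^5 + (3/2)x^2 + 7x + 3/2
order-2 term: 35x^4 - (3/2)x - 7/2
order-3 term: -(140/3)x^3 + 1/2
order-4 term: 35x^2
order-5 term: -14x
order-6 term: 7/3
the series for exp(-D) f terminates at order 6
exp(-D) f = (7/3)x^6 - 14x^5 + 35x^4 - (283/6)x^3 + 33x^2 - 10x + 5/6


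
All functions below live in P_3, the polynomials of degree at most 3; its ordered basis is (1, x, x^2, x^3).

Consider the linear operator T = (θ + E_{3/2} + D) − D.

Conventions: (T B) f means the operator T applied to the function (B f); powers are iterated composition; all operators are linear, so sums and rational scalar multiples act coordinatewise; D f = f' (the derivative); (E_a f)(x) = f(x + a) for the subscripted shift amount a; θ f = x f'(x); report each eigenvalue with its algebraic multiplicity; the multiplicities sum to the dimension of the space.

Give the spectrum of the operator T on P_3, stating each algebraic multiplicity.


λ = 1 (multiplicity 1), λ = 2 (multiplicity 1), λ = 3 (multiplicity 1), λ = 4 (multiplicity 1)

image of 1: 1
image of x: 2x + 3/2
image of x^2: 3x^2 + 3x + 9/4
image of x^3: 4x^3 + (9/2)x^2 + (27/4)x + 27/8
the matrix is upper triangular; its diagonal is (1, 2, 3, 4)
for a triangular matrix the eigenvalues are the diagonal entries, with algebraic multiplicity their repetition count


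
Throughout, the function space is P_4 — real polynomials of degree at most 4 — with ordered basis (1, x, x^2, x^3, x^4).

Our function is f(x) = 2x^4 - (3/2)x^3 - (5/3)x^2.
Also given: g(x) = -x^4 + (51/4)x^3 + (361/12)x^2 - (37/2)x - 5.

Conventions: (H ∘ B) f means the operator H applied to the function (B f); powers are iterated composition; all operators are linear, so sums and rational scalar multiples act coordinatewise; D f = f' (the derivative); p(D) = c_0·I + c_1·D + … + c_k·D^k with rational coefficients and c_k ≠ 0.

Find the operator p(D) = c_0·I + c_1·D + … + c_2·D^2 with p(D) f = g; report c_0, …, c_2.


p(D) = -(1/2)·I + (3/2)·D + (3/2)·D^2, i.e. c_0 = -1/2, c_1 = 3/2, c_2 = 3/2

D^0 f = 2x^4 - (3/2)x^3 - (5/3)x^2
D^1 f = 8x^3 - (9/2)x^2 - (10/3)x
D^2 f = 24x^2 - 9x - 10/3
matching coefficients of g against c_0 f + c_1 Df + … from the top degree down determines the c_i
solution: c_0 = -1/2, c_1 = 3/2, c_2 = 3/2


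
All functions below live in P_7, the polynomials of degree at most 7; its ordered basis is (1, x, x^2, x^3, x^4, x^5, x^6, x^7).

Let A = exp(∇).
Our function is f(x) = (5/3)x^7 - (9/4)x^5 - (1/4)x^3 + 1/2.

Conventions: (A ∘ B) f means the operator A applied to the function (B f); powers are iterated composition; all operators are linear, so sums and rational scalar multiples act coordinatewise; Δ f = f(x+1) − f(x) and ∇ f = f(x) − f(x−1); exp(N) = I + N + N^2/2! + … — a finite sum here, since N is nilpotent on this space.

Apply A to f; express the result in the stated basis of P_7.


g(x) = (5/3)x^7 + (35/3)x^6 - (9/4)x^5 - (835/12)x^4 + (697/12)x^3 + (367/4)x^2 - (465/4)x + 45/4

order-1 term: (35/3)x^6 - 35x^5 + (565/12)x^4 - (215/6)x^3 + (47/4)x^2 + (1/3)x - 5/6
order-2 term: 35x^5 - 175x^4 + (2315/6)x^3 - (915/2)x^2 + (1693/6)x - 141/2
order-3 term: (175/3)x^4 - 350x^3 + (1705/2)x^2 - (1965/2)x + 2671/6
order-4 term: (175/3)x^3 - 350x^2 + (8965/12)x - 3365/6
order-5 term: 35x^2 - 175x + 2773/12
order-6 term: (35/3)x - 35
order-7 term: 5/3
the series for exp(∇) f terminates at order 7
exp(∇) f = (5/3)x^7 + (35/3)x^6 - (9/4)x^5 - (835/12)x^4 + (697/12)x^3 + (367/4)x^2 - (465/4)x + 45/4


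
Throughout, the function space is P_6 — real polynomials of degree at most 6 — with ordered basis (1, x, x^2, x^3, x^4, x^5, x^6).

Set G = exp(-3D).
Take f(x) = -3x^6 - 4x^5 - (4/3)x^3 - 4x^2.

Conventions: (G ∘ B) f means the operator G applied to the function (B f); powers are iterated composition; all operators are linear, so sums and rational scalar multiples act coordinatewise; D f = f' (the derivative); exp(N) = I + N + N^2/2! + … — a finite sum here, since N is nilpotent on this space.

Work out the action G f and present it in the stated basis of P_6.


the image equals g(x) = -3x^6 + 50x^5 - 345x^4 + (3776/3)x^3 - 2557x^2 + 2742x - 1215

order-1 term: 54x^5 + 60x^4 + 12x^2 + 24x
order-2 term: -405x^4 - 360x^3 - 36x - 36
order-3 term: 1620x^3 + 1080x^2 + 36
order-4 term: -3645x^2 - 1620x
order-5 term: 4374x + 972
order-6 term: -2187
the series for exp(-3D) f terminates at order 6
exp(-3D) f = -3x^6 + 50x^5 - 345x^4 + (3776/3)x^3 - 2557x^2 + 2742x - 1215


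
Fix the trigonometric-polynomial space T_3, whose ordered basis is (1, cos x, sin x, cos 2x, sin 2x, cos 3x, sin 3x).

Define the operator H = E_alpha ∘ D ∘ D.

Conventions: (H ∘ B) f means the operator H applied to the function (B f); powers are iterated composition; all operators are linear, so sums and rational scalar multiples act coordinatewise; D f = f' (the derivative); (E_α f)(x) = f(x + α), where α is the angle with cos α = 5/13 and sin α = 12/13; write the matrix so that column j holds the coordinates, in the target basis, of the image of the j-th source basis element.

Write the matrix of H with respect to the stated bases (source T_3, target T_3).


the matrix is [[0, 0, 0, 0, 0, 0, 0]; [0, -5/13, -12/13, 0, 0, 0, 0]; [0, 12/13, -5/13, 0, 0, 0, 0]; [0, 0, 0, 476/169, -480/169, 0, 0]; [0, 0, 0, 480/169, 476/169, 0, 0]; [0, 0, 0, 0, 0, 18315/2197, 7452/2197]; [0, 0, 0, 0, 0, -7452/2197, 18315/2197]] (rows listed top to bottom)

image of 1: 0
image of cos x: -(5/13)cos x + (12/13)sin x
image of sin x: -(12/13)cos x - (5/13)sin x
image of cos 2x: (476/169)cos 2x + (480/169)sin 2x
image of sin 2x: -(480/169)cos 2x + (476/169)sin 2x
image of cos 3x: (18315/2197)cos 3x - (7452/2197)sin 3x
image of sin 3x: (7452/2197)cos 3x + (18315/2197)sin 3x
each image's coordinates form column j of the matrix


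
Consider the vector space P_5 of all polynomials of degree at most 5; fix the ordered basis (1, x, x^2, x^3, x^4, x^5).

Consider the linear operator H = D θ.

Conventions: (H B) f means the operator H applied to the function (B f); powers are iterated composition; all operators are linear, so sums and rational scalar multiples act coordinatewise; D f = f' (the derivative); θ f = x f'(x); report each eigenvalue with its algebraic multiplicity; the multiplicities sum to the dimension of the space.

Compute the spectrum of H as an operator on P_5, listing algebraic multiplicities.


image of 1: 0
image of x: 1
image of x^2: 4x
image of x^3: 9x^2
image of x^4: 16x^3
image of x^5: 25x^4
the matrix is upper triangular; its diagonal is (0, 0, 0, 0, 0, 0)
for a triangular matrix the eigenvalues are the diagonal entries, with algebraic multiplicity their repetition count

λ = 0 (multiplicity 6)


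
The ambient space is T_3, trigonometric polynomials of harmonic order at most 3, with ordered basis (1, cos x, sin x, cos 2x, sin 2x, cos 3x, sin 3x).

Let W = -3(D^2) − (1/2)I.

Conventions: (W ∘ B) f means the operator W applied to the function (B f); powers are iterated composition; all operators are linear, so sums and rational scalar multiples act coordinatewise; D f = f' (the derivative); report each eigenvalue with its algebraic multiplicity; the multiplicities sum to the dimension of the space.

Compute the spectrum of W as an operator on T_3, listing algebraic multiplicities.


λ = -1/2 (multiplicity 1), λ = 5/2 (multiplicity 2), λ = 23/2 (multiplicity 2), λ = 53/2 (multiplicity 2)

image of 1: -1/2
image of cos x: (5/2)cos x
image of sin x: (5/2)sin x
image of cos 2x: (23/2)cos 2x
image of sin 2x: (23/2)sin 2x
image of cos 3x: (53/2)cos 3x
image of sin 3x: (53/2)sin 3x
the matrix is diagonal; its diagonal is (-1/2, 5/2, 5/2, 23/2, 23/2, 53/2, 53/2)
for a triangular matrix the eigenvalues are the diagonal entries, with algebraic multiplicity their repetition count


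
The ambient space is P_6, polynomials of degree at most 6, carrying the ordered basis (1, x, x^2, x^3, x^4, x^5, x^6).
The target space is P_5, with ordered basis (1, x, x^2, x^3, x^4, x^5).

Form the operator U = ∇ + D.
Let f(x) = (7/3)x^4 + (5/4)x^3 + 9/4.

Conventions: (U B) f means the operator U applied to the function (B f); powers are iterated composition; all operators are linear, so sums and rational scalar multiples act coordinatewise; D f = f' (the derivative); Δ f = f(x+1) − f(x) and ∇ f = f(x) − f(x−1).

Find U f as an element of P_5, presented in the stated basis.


g(x) = (56/3)x^3 - (13/2)x^2 + (67/12)x - 13/12

∇ f = (28/3)x^3 - (41/4)x^2 + (67/12)x - 13/12
D f = (28/3)x^3 + (15/4)x^2
(∇ + D) f = (56/3)x^3 - (13/2)x^2 + (67/12)x - 13/12


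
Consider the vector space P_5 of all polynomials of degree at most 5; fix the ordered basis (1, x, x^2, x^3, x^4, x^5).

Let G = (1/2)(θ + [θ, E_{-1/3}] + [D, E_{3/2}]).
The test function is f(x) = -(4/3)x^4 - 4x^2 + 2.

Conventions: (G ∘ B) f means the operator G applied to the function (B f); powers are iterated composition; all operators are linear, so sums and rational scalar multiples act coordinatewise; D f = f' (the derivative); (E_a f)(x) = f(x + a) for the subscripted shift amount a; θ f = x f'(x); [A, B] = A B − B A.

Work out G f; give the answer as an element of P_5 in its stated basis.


θ f = -(16/3)x^4 - 8x^2
E_{-1/3} f = -(4/3)x^4 + (16/9)x^3 - (44/9)x^2 + (232/81)x + 374/243
θ E_{-1/3} f = -(16/3)x^4 + (16/3)x^3 - (88/9)x^2 + (232/81)x
θ f = -(16/3)x^4 - 8x^2
E_{-1/3} θ f = -(16/3)x^4 + (64/9)x^3 - (104/9)x^2 + (496/81)x - 232/243
[θ, E_{-1/3}] f = -(16/9)x^3 + (16/9)x^2 - (88/27)x + 232/243
E_{3/2} f = -(4/3)x^4 - 8x^3 - 22x^2 - 30x - 55/4
D E_{3/2} f = -(16/3)x^3 - 24x^2 - 44x - 30
D f = -(16/3)x^3 - 8x
E_{3/2} D f = -(16/3)x^3 - 24x^2 - 44x - 30
[D, E_{3/2}] f = 0
(θ + [θ, E_{-1/3}] + [D, E_{3/2}]) f = -(16/3)x^4 - (16/9)x^3 - (56/9)x^2 - (88/27)x + 232/243
((1/2)(θ + [θ, E_{-1/3}] + [D, E_{3/2}])) f = -(8/3)x^4 - (8/9)x^3 - (28/9)x^2 - (44/27)x + 116/243

g(x) = -(8/3)x^4 - (8/9)x^3 - (28/9)x^2 - (44/27)x + 116/243


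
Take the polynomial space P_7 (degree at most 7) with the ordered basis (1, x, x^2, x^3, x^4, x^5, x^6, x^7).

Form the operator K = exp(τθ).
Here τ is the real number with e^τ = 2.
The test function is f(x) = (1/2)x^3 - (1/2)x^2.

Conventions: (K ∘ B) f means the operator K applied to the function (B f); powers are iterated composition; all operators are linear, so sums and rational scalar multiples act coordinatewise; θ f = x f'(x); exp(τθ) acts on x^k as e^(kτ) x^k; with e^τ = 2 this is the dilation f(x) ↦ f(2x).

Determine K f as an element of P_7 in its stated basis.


g(x) = 4x^3 - 2x^2

exp(τθ) x^k = e^(kτ) x^k; with e^τ = 2 this sends x^k to 2^k x^k
x^2 ↦ 4 x^2
x^3 ↦ 8 x^3
applying this coordinatewise to f: exp(τθ) f = 4x^3 - 2x^2


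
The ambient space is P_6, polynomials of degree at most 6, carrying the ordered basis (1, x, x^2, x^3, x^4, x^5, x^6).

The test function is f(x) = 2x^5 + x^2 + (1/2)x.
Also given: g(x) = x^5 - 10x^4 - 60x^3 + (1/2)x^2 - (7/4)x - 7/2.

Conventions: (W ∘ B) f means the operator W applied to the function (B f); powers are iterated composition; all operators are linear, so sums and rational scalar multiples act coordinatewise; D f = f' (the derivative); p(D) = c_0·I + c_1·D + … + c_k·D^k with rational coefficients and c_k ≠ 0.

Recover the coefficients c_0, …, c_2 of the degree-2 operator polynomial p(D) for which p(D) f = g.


D^0 f = 2x^5 + x^2 + (1/2)x
D^1 f = 10x^4 + 2x + 1/2
D^2 f = 40x^3 + 2
matching coefficients of g against c_0 f + c_1 Df + … from the top degree down determines the c_i
solution: c_0 = 1/2, c_1 = -1, c_2 = -3/2

c_0 = 1/2, c_1 = -1, c_2 = -3/2


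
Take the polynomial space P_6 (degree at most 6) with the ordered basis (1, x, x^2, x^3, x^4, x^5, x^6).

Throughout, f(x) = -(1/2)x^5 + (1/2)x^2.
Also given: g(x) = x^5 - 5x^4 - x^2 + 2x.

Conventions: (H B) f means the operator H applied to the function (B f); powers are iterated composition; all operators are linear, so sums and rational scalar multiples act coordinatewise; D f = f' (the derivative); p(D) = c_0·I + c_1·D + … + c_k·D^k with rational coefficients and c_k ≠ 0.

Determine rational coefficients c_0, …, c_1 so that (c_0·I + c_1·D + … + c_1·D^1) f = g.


p(D) = -2·I + 2·D, i.e. c_0 = -2, c_1 = 2

D^0 f = -(1/2)x^5 + (1/2)x^2
D^1 f = -(5/2)x^4 + x
matching coefficients of g against c_0 f + c_1 Df + … from the top degree down determines the c_i
solution: c_0 = -2, c_1 = 2


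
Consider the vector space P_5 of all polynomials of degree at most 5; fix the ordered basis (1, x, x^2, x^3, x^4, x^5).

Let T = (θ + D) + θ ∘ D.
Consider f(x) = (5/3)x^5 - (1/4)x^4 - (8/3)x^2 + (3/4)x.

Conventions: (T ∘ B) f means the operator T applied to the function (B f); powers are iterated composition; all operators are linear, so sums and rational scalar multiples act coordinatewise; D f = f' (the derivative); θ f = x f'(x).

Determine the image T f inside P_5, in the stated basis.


θ f = (25/3)x^5 - x^4 - (16/3)x^2 + (3/4)x
D f = (25/3)x^4 - x^3 - (16/3)x + 3/4
(θ + D) f = (25/3)x^5 + (22/3)x^4 - x^3 - (16/3)x^2 - (55/12)x + 3/4
D f = (25/3)x^4 - x^3 - (16/3)x + 3/4
θ D f = (100/3)x^4 - 3x^3 - (16/3)x
((θ + D) + θ ∘ D) f = (25/3)x^5 + (122/3)x^4 - 4x^3 - (16/3)x^2 - (119/12)x + 3/4

the result is g(x) = (25/3)x^5 + (122/3)x^4 - 4x^3 - (16/3)x^2 - (119/12)x + 3/4


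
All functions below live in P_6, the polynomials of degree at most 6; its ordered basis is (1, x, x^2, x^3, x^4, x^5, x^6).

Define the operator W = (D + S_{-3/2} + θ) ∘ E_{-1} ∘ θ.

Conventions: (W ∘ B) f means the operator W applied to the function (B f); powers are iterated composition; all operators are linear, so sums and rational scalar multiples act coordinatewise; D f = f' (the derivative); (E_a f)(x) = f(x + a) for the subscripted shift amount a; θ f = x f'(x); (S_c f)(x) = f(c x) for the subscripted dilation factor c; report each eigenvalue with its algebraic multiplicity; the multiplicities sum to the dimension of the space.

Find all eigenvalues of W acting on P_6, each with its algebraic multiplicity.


image of 1: 0
image of x: -(1/2)x
image of x^2: (17/2)x^2 + 6x - 2
image of x^3: -(9/8)x^3 - (117/4)x^2 - (45/2)x + 6
image of x^4: (145/4)x^4 + 22x^3 + 54x^2 + 56x - 12
image of x^5: -(415/32)x^5 - (3225/16)x^4 - (475/4)x^3 - (125/2)x^2 - (225/2)x + 20
image of x^6: (3339/32)x^6 + (1035/8)x^5 + (5085/8)x^4 + 405x^3 + (45/2)x^2 + 198x - 30
the matrix is upper triangular; its diagonal is (0, -1/2, 17/2, -9/8, 145/4, -415/32, 3339/32)
for a triangular matrix the eigenvalues are the diagonal entries, with algebraic multiplicity their repetition count

λ = -415/32 (multiplicity 1), λ = -9/8 (multiplicity 1), λ = -1/2 (multiplicity 1), λ = 0 (multiplicity 1), λ = 17/2 (multiplicity 1), λ = 145/4 (multiplicity 1), λ = 3339/32 (multiplicity 1)


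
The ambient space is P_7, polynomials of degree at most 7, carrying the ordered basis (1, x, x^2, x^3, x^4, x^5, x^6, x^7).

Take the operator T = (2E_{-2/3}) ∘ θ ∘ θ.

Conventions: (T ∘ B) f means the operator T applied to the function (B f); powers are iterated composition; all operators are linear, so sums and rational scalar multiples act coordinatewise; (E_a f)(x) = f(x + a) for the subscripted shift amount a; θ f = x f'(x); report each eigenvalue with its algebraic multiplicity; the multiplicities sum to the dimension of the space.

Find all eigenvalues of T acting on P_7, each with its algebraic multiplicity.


image of 1: 0
image of x: 2x - 4/3
image of x^2: 8x^2 - (32/3)x + 32/9
image of x^3: 18x^3 - 36x^2 + 24x - 16/3
image of x^4: 32x^4 - (256/3)x^3 + (256/3)x^2 - (1024/27)x + 512/81
image of x^5: 50x^5 - (500/3)x^4 + (2000/9)x^3 - (4000/27)x^2 + (4000/81)x - 1600/243
image of x^6: 72x^6 - 288x^5 + 480x^4 - (1280/3)x^3 + (640/3)x^2 - (512/9)x + 512/81
image of x^7: 98x^7 - (1372/3)x^6 + (2744/3)x^5 - (27440/27)x^4 + (54880/81)x^3 - (21952/81)x^2 + (43904/729)x - 12544/2187
the matrix is upper triangular; its diagonal is (0, 2, 8, 18, 32, 50, 72, 98)
for a triangular matrix the eigenvalues are the diagonal entries, with algebraic multiplicity their repetition count

λ = 0 (multiplicity 1), λ = 2 (multiplicity 1), λ = 8 (multiplicity 1), λ = 18 (multiplicity 1), λ = 32 (multiplicity 1), λ = 50 (multiplicity 1), λ = 72 (multiplicity 1), λ = 98 (multiplicity 1)


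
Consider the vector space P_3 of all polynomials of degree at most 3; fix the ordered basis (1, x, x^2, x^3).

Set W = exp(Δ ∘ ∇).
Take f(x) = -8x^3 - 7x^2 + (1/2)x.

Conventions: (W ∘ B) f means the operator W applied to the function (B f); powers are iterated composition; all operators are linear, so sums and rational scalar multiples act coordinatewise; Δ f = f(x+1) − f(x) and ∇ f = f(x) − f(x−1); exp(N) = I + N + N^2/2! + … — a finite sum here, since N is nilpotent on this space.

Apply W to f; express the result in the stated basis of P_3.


order-1 term: -48x - 14
the series for exp(Δ ∘ ∇) f terminates at order 1
exp(Δ ∘ ∇) f = -8x^3 - 7x^2 - (95/2)x - 14

the image equals g(x) = -8x^3 - 7x^2 - (95/2)x - 14


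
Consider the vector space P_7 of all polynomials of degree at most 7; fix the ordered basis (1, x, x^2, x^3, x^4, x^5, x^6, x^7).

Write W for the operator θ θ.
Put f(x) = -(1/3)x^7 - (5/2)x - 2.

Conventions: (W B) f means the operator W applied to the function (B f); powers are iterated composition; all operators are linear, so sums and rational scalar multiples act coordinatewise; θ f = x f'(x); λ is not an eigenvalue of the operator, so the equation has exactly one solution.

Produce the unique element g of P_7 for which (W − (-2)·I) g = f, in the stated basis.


g(x) = -(1/153)x^7 - (5/6)x - 1

write g with unknown coordinates in the stated basis and equate coefficients in (W − (-2)·I) g = f
solving from the highest basis element down gives g = -(1/153)x^7 - (5/6)x - 1
check: W g = -(49/153)x^7 - (5/6)x
so W g − (-2)·g = -(1/3)x^7 - (5/2)x - 2 = f ✓


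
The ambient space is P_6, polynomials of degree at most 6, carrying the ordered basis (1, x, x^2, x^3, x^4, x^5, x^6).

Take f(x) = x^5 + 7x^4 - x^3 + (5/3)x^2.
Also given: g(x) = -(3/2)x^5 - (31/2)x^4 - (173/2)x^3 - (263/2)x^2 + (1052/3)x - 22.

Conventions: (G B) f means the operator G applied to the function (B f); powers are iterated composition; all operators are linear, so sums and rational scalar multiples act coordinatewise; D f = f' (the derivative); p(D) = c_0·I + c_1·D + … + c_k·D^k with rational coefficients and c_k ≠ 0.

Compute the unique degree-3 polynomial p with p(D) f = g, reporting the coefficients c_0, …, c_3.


D^0 f = x^5 + 7x^4 - x^3 + (5/3)x^2
D^1 f = 5x^4 + 28x^3 - 3x^2 + (10/3)x
D^2 f = 20x^3 + 84x^2 - 6x + 10/3
D^3 f = 60x^2 + 168x - 6
matching coefficients of g against c_0 f + c_1 Df + … from the top degree down determines the c_i
solution: c_0 = -3/2, c_1 = -1, c_2 = -3, c_3 = 2

c_0 = -3/2, c_1 = -1, c_2 = -3, c_3 = 2
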